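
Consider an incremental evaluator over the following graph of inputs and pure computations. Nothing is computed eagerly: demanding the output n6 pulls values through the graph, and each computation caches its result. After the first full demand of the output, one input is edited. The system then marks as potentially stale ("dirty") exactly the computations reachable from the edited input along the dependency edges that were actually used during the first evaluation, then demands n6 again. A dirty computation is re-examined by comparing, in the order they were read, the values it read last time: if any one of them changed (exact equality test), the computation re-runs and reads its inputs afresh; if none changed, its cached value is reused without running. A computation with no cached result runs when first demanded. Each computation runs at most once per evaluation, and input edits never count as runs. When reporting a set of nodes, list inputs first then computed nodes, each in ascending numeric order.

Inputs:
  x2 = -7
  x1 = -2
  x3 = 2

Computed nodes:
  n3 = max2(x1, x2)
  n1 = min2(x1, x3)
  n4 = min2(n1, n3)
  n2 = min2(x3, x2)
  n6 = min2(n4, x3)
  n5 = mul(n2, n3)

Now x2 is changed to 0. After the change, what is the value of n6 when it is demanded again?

n6 now evaluates to -2.
The important point: n4 recomputes to an identical value, and the output ends up unchanged.

Initial pass — values computed on the first demand:
  n1 = min2(-2, 2) = -2
  n3 = max2(-2, -7) = -2
  n4 = min2(-2, -2) = -2
  n6 = min2(-2, 2) = -2

Second demand — change propagation:
  n3: re-runs because x2 -7->0; new result 0.
  n4: re-runs because n3 -2->0; new result -2 (unchanged).
  n6: re-examined; everything it read last time is the same (n4 unchanged, x3 unchanged) — cache -2 kept, no run.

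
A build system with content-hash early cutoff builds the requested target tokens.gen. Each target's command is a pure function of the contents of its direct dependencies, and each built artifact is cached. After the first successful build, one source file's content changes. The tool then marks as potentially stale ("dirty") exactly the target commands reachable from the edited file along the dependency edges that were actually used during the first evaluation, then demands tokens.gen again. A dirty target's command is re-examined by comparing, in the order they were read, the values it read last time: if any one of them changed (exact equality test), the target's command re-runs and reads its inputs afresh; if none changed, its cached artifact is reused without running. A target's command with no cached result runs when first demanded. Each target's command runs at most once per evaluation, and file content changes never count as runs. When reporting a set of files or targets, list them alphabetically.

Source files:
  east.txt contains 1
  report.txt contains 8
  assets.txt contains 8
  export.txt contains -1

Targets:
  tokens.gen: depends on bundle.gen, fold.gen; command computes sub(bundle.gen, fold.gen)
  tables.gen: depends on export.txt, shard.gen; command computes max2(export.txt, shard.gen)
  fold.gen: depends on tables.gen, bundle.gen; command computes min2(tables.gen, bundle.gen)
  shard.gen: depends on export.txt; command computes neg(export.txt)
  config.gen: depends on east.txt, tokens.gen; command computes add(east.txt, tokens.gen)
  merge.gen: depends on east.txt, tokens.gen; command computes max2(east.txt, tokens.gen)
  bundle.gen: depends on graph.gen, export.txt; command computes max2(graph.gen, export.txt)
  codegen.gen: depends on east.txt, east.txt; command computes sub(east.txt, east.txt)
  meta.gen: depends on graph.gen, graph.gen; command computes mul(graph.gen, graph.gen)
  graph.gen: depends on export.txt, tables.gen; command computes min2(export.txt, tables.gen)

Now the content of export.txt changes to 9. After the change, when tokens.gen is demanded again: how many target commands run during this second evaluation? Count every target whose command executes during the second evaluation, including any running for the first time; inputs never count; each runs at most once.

First evaluation (everything demanded from the output):
  shard.gen = neg(-1) = 1
  tables.gen = max2(-1, 1) = 1
  graph.gen = min2(-1, 1) = -1
  bundle.gen = max2(-1, -1) = -1
  fold.gen = min2(1, -1) = -1
  tokens.gen = sub(-1, -1) = 0

Propagation after the edit:
  shard.gen: runs — export.txt -1->9; result -9.
  tables.gen: runs — export.txt -1->9; shard.gen 1->-9; result 9.
  graph.gen: runs — export.txt -1->9; tables.gen 1->9; result 9.
  bundle.gen: runs — graph.gen -1->9; export.txt -1->9; result 9.
  fold.gen: runs — tables.gen 1->9; bundle.gen -1->9; result 9.
  tokens.gen: runs — bundle.gen -1->9; fold.gen -1->9; result 0 (same value as before).

Target commands that run: bundle.gen, fold.gen, graph.gen, shard.gen, tables.gen, tokens.gen — 6 in total.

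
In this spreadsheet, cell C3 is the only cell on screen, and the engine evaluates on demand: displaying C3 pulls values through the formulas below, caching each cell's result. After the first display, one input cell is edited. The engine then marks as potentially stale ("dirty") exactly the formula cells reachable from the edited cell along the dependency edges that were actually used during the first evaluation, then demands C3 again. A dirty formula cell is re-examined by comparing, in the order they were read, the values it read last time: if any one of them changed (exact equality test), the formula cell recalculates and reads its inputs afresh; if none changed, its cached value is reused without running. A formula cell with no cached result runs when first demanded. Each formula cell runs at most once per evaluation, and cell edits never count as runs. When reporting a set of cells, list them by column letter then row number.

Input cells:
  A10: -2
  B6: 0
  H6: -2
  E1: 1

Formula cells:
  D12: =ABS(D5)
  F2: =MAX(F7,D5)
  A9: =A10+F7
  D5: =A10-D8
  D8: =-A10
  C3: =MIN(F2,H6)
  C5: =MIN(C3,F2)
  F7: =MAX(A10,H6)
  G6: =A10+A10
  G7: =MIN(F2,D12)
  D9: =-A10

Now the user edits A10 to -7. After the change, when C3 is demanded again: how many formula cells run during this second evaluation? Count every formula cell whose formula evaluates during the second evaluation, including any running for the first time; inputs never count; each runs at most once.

Initial pass — values computed on the first demand:
  D8 = -(-2) = 2
  D5 = -2 - 2 = -4
  F7 = MAX(-2, -2) = -2
  F2 = MAX(-2, -4) = -2
  C3 = MIN(-2, -2) = -2

Second demand — change propagation:
  D8: re-runs because A10 -2->-7; new result 7.
  D5: re-runs because A10 -2->-7; D8 2->7; new result -14.
  F7: re-runs because A10 -2->-7; new result -2 (unchanged).
  F2: re-runs because D5 -4->-14; new result -2 (unchanged).
  C3: re-examined; everything it read last time is the same (F2 unchanged, H6 unchanged) — cache -2 kept, no run.

The important point: at C3 every value read last time is unchanged, so the dirty flag clears without a run.

Run set: D5, D8, F2, F7 (4 run).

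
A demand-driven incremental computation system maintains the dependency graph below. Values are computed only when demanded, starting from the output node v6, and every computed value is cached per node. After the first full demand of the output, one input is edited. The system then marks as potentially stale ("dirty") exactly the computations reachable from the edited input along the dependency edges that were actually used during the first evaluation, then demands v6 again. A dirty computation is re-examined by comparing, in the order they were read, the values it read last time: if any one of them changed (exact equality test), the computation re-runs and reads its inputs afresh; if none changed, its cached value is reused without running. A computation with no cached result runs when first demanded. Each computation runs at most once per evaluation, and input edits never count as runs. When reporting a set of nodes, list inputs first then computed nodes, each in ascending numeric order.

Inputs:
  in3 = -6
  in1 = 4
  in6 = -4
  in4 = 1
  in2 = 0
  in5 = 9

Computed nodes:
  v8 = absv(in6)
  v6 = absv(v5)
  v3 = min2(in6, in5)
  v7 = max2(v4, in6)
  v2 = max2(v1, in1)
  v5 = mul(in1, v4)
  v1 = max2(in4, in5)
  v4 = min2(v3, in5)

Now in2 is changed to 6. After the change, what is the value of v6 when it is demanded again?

New value of v6: 16.
Key observation: in2 is never demanded by the output, so the edit triggers no recomputation at all.

First evaluation (everything demanded from the output):
  v3 = min2(-4, 9) = -4
  v4 = min2(-4, 9) = -4
  v5 = mul(4, -4) = -16
  v6 = absv(-16) = 16

Propagation after the edit:
  in2 feeds no computation that the output demands — nothing is marked dirty and nothing runs.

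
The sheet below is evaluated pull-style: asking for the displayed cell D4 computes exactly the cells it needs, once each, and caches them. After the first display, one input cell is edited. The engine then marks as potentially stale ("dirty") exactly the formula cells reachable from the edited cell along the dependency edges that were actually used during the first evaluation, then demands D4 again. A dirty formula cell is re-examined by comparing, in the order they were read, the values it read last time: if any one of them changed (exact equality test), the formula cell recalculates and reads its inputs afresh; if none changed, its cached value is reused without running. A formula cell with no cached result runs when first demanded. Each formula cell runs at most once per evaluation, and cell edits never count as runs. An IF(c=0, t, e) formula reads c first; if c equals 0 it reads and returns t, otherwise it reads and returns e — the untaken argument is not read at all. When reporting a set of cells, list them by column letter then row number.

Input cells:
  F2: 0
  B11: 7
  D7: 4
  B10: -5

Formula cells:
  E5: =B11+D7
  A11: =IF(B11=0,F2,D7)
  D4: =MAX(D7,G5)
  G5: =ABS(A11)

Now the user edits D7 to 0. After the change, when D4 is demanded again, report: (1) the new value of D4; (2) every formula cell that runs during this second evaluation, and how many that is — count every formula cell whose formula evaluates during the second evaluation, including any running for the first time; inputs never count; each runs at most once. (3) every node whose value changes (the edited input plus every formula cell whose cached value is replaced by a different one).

First demand of the output computes:
  A11 = IF(B11=0: B11=7 -> else branch D7) = 4
  G5 = ABS(4) = 4
  D4 = MAX(4, 4) = 4

After the edit, cleaning proceeds:
  A11: a read changed (D7 4->0) — executes, giving 0.
  G5: a read changed (A11 4->0) — executes, giving 0.
  D4: a read changed (D7 4->0; G5 4->0) — executes, giving 0.

Demanding D4 again yields 0.
3 formula cells run: A11, D4, G5.
The nodes whose values change: A11, D4, D7, G5.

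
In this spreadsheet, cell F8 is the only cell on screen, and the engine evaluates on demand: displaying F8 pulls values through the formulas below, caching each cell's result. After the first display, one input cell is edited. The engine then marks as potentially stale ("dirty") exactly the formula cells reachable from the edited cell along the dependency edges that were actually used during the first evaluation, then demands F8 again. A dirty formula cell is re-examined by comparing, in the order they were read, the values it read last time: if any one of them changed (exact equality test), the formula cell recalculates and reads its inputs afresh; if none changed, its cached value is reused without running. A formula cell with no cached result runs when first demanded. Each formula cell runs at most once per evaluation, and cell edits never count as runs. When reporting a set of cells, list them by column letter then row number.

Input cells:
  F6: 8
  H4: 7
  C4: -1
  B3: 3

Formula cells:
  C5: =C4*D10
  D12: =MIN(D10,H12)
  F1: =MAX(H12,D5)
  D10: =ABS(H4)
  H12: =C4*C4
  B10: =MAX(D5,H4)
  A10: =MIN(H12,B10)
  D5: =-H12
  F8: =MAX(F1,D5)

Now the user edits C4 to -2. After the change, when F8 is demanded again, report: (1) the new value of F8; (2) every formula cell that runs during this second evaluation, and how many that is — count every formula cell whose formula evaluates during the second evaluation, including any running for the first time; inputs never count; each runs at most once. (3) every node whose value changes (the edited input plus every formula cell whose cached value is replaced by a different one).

Initial pass — values computed on the first demand:
  H12 = -1 * -1 = 1
  D5 = -(1) = -1
  F1 = MAX(1, -1) = 1
  F8 = MAX(1, -1) = 1

Second demand — change propagation:
  H12: re-runs because C4 -1->-2; C4 -1->-2; new result 4.
  D5: re-runs because H12 1->4; new result -4.
  F1: re-runs because H12 1->4; D5 -1->-4; new result 4.
  F8: re-runs because F1 1->4; D5 -1->-4; new result 4.

F8 now evaluates to 4.
Run set: D5, F1, F8, H12 (4 run).
Changed values: C4, D5, F1, F8, H12.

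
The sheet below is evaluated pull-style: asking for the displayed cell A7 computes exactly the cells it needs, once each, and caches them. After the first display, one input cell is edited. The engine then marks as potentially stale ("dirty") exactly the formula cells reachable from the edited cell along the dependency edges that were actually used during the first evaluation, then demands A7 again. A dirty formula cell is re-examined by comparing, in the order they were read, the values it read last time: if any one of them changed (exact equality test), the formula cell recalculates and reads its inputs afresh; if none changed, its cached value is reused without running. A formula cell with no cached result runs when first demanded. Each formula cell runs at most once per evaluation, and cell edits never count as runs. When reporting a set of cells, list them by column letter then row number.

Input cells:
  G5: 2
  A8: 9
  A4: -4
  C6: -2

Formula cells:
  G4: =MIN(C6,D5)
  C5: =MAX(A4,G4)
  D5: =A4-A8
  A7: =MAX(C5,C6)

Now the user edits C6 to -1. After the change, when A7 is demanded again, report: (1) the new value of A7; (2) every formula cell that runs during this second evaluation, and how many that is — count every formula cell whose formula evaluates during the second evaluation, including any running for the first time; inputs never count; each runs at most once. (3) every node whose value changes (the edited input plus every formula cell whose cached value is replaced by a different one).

Demanding A7 again yields -1.
2 formula cells run: A7, G4.
The nodes whose values change: A7, C6.
Note where the cutoff bites: C5 is checked, finds nothing changed, and keeps its cache.

First demand of the output computes:
  D5 = -4 - 9 = -13
  G4 = MIN(-2, -13) = -13
  C5 = MAX(-4, -13) = -4
  A7 = MAX(-4, -2) = -2

After the edit, cleaning proceeds:
  G4: a read changed (C6 -2->-1) — executes, giving -13 — identical to its old value.
  C5: dirty, but its reads are unchanged (A4 unchanged, G4 unchanged); cached -4 stands.
  A7: a read changed (C6 -2->-1) — executes, giving -1.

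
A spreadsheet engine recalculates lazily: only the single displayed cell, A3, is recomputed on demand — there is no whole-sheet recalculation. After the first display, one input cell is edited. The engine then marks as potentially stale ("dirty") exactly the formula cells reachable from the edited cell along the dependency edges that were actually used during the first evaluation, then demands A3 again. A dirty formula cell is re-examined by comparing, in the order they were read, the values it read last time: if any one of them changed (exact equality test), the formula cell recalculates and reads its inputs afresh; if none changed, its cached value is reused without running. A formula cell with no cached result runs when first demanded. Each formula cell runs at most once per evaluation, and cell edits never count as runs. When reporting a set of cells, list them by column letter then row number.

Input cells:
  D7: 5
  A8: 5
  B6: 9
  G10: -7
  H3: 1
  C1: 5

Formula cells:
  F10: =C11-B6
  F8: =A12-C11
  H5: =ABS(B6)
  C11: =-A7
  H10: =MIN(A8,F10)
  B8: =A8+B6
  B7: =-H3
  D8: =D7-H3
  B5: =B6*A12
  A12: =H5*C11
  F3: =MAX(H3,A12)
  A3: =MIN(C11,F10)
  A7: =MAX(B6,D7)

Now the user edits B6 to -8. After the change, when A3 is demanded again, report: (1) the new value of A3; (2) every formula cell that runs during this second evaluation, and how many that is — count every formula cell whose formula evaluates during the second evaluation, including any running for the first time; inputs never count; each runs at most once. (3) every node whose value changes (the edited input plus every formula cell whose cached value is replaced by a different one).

First evaluation (everything demanded from the output):
  A7 = MAX(9, 5) = 9
  C11 = -(9) = -9
  F10 = -9 - 9 = -18
  A3 = MIN(-9, -18) = -18

Propagation after the edit:
  A7: runs — B6 9->-8; result 5.
  C11: runs — A7 9->5; result -5.
  F10: runs — C11 -9->-5; B6 9->-8; result 3.
  A3: runs — C11 -9->-5; F10 -18->3; result -5.

New value of A3: -5.
Formula cells that run: A3, A7, C11, F10 — 4 in total.
Values that change: A3, A7, B6, C11, F10.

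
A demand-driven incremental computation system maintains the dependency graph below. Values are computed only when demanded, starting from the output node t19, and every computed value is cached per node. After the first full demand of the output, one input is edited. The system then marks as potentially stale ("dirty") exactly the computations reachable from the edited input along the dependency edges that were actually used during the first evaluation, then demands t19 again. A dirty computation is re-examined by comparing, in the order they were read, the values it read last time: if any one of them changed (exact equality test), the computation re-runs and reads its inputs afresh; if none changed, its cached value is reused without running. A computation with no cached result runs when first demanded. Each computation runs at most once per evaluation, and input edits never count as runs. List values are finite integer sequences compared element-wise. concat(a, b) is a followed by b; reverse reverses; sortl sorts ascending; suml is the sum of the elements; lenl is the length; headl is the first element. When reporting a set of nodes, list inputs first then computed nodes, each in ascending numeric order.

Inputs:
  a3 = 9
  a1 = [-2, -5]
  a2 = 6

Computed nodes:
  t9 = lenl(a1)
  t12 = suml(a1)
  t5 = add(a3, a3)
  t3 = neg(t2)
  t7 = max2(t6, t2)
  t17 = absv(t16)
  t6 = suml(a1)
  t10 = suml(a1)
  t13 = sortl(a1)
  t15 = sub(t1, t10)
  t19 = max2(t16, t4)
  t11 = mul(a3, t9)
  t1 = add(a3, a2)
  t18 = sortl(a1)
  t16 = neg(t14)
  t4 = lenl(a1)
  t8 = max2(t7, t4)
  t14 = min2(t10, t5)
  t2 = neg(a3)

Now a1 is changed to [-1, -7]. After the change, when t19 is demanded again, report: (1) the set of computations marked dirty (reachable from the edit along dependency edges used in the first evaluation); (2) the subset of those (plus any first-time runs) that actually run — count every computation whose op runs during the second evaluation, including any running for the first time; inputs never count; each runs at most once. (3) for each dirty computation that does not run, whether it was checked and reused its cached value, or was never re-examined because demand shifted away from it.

Marked dirty: t4, t10, t14, t16, t19.
Computations that run: t4, t10, t14, t16, t19 — 5 in total.
Every dirty computation ran.

First evaluation (everything demanded from the output):
  t4 = lenl([-2, -5]) = 2
  t5 = add(9, 9) = 18
  t10 = suml([-2, -5]) = -7
  t14 = min2(-7, 18) = -7
  t16 = neg(-7) = 7
  t19 = max2(7, 2) = 7

Propagation after the edit:
  t4: runs — a1 [-2, -5]->[-1, -7]; result 2 (same value as before).
  t10: runs — a1 [-2, -5]->[-1, -7]; result -8.
  t14: runs — t10 -7->-8; result -8.
  t16: runs — t14 -7->-8; result 8.
  t19: runs — t16 7->8; result 8.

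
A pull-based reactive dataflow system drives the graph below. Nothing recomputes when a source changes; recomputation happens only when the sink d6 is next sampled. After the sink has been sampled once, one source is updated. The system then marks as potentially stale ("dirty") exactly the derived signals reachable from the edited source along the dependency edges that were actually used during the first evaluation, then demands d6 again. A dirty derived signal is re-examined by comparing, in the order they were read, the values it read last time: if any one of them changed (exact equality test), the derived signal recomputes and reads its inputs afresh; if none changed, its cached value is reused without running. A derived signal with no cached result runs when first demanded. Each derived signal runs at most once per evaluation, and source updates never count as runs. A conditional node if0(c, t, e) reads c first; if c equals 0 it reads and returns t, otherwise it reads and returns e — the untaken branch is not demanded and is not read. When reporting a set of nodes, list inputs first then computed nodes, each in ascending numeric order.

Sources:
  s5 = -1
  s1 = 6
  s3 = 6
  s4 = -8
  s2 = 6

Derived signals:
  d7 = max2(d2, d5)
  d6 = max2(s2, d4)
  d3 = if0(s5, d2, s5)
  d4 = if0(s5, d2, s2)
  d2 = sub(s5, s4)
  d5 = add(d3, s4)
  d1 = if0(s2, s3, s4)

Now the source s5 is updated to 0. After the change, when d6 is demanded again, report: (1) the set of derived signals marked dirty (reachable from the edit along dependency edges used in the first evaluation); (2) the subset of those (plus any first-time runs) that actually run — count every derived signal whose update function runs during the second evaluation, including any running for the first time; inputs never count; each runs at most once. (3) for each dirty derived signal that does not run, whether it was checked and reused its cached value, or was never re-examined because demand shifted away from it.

Marked dirty: d4, d6.
Derived signals that run: d2, d4, d6 — 3 in total.
Every dirty derived signal ran.
Key observation: a condition flipped, so demand reaches new nodes — d2 runs for the first time.

First evaluation (everything demanded from the output):
  d4 = if0(s5=-1 -> else branch s2) = 6
  d6 = max2(6, 6) = 6

Propagation after the edit:
  d2: demanded for the first time — runs, produces 8.
  d4: runs — s5 -1->0; result 8.
  d6: runs — d4 6->8; result 8.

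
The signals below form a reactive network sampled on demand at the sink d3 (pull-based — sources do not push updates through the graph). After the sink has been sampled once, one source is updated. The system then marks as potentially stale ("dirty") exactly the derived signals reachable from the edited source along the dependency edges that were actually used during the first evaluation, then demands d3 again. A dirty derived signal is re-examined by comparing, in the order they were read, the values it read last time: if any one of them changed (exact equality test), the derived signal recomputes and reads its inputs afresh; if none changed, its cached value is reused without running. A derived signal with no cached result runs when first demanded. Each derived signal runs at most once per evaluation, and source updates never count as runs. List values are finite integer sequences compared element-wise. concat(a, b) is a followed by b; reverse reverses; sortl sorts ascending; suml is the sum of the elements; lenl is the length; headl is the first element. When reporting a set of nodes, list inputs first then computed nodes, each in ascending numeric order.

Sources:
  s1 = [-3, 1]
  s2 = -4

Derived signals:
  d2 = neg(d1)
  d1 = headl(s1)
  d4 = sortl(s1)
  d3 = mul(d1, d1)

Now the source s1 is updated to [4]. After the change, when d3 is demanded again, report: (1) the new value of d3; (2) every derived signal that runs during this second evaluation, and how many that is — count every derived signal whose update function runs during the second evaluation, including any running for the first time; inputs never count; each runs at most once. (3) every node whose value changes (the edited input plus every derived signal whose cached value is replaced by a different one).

Initial pass — values computed on the first demand:
  d1 = headl([-3, 1]) = -3
  d3 = mul(-3, -3) = 9

Second demand — change propagation:
  d1: re-runs because s1 [-3, 1]->[4]; new result 4.
  d3: re-runs because d1 -3->4; d1 -3->4; new result 16.

d3 now evaluates to 16.
Run set: d1, d3 (2 run).
Changed values: s1, d1, d3.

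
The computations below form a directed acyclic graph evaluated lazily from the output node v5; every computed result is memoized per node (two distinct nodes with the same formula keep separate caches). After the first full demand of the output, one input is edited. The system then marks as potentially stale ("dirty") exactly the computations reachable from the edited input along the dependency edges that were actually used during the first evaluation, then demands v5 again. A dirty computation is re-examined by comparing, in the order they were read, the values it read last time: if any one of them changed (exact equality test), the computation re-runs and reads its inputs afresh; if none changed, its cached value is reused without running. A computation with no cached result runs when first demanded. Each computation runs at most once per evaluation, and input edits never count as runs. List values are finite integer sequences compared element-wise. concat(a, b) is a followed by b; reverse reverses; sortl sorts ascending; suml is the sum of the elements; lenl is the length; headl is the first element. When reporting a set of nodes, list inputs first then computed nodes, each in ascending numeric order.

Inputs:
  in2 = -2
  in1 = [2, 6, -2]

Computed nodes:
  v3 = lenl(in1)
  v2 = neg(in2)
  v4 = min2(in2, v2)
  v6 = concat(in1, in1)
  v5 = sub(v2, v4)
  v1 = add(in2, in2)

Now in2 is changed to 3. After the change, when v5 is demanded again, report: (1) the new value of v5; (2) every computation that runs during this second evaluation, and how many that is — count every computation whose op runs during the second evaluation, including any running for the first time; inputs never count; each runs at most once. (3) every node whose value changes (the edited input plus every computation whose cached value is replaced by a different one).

Demanding v5 again yields 0.
3 computations run: v2, v4, v5.
The nodes whose values change: in2, v2, v4, v5.

First demand of the output computes:
  v2 = neg(-2) = 2
  v4 = min2(-2, 2) = -2
  v5 = sub(2, -2) = 4

After the edit, cleaning proceeds:
  v2: a read changed (in2 -2->3) — executes, giving -3.
  v4: a read changed (in2 -2->3; v2 2->-3) — executes, giving -3.
  v5: a read changed (v2 2->-3; v4 -2->-3) — executes, giving 0.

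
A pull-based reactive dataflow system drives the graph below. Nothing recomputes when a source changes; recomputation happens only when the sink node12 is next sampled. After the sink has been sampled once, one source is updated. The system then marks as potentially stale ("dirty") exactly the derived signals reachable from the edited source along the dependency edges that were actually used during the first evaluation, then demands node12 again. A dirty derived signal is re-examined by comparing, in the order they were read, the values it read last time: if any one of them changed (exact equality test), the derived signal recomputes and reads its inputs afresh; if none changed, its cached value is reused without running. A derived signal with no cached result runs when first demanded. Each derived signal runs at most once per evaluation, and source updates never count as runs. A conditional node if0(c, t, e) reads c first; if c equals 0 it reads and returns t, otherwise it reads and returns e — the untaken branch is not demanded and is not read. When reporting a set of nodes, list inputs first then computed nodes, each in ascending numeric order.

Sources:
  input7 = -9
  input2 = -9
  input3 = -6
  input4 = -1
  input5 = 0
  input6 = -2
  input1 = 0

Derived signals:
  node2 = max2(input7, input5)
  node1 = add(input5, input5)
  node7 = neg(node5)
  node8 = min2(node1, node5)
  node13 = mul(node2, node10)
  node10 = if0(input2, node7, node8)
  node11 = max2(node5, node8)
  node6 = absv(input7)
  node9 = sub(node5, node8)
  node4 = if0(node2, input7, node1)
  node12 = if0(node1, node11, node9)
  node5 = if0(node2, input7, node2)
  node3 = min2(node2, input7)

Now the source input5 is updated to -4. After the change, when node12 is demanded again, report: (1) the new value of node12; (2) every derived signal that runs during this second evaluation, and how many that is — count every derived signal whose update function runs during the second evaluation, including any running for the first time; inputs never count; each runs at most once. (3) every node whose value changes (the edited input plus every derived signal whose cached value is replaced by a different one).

New value of node12: 4.
Derived signals that run: node1, node2, node5, node8, node9, node12 — 6 in total.
Values that change: input5, node1, node2, node5, node8, node12.
Key observation: a condition flipped, so demand moved to the other branch — node11 is never re-examined.

First evaluation (everything demanded from the output):
  node1 = add(0, 0) = 0
  node2 = max2(-9, 0) = 0
  node5 = if0(node2=0 -> then branch input7) = -9
  node8 = min2(0, -9) = -9
  node11 = max2(-9, -9) = -9
  node12 = if0(node1=0 -> then branch node11) = -9

Propagation after the edit:
  node1: runs — input5 0->-4; input5 0->-4; result -8.
  node2: runs — input5 0->-4; result -4.
  node5: runs — node2 0->-4; result -4.
  node8: runs — node1 0->-8; node5 -9->-4; result -8.
  node9: demanded for the first time — runs, produces 4.
  node11: marked dirty but never re-examined — demand shifted away from it.
  node12: runs — node1 0->-8; result 4.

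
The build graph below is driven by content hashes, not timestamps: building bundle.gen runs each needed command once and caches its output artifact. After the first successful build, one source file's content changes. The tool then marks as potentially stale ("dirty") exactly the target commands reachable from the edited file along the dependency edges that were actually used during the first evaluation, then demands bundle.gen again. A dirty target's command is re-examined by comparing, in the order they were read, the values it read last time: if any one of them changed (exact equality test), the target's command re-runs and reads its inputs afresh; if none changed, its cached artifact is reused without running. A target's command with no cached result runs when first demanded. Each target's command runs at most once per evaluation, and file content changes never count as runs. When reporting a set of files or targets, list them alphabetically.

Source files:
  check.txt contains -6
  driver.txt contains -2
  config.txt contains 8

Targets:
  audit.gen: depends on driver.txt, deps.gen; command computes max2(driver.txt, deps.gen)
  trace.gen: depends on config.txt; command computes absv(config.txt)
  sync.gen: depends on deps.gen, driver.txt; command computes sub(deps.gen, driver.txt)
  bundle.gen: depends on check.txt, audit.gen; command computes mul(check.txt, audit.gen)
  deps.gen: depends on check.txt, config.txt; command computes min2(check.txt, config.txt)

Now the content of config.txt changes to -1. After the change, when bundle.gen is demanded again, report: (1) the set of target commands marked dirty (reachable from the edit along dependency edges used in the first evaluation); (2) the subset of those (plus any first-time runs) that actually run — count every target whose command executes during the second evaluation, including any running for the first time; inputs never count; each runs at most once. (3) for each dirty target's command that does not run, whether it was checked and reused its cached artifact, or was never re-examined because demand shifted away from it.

Dirty set: audit.gen, bundle.gen, deps.gen.
Run set: deps.gen (1 run).
Re-examined without running (cache reused): audit.gen, bundle.gen.
The important point: deps.gen recomputes to an identical value, and the output ends up unchanged.

Initial pass — values computed on the first demand:
  deps.gen = min2(-6, 8) = -6
  audit.gen = max2(-2, -6) = -2
  bundle.gen = mul(-6, -2) = 12

Second demand — change propagation:
  deps.gen: re-runs because config.txt 8->-1; new result -6 (unchanged).
  audit.gen: re-examined; everything it read last time is the same (driver.txt unchanged, deps.gen unchanged) — cache -2 kept, no run.
  bundle.gen: re-examined; everything it read last time is the same (check.txt unchanged, audit.gen unchanged) — cache 12 kept, no run.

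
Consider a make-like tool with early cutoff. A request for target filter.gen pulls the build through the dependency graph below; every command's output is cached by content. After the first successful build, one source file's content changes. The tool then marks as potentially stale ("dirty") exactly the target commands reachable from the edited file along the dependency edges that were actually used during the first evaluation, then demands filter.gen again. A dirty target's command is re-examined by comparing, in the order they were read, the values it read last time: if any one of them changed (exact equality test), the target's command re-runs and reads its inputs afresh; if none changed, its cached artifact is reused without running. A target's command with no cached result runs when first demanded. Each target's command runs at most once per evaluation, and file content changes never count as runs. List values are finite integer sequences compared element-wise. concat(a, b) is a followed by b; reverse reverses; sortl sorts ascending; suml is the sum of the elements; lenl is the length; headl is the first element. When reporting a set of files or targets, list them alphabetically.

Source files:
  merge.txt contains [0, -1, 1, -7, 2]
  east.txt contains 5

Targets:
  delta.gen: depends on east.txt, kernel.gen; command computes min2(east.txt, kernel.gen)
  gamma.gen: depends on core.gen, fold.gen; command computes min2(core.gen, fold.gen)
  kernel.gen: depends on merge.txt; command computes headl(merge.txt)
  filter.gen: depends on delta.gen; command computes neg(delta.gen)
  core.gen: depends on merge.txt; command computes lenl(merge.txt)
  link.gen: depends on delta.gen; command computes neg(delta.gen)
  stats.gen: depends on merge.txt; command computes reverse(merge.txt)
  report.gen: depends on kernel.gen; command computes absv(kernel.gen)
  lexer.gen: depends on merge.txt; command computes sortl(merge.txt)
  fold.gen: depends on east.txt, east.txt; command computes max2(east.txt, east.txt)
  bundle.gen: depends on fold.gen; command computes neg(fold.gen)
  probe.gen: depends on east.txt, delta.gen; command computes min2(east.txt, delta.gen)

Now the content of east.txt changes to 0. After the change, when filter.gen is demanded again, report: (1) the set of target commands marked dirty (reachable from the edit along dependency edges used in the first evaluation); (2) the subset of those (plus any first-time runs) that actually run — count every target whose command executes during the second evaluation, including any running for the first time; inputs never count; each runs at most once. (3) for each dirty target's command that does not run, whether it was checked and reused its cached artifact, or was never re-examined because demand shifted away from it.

The edit dirties: delta.gen, filter.gen.
1 target commands run: delta.gen.
Cache hits after checking: filter.gen.
Note the absorption at delta.gen: it re-runs yet its value is the same, leaving the output's value untouched.

First demand of the output computes:
  kernel.gen = headl([0, -1, 1, -7, 2]) = 0
  delta.gen = min2(5, 0) = 0
  filter.gen = neg(0) = 0

After the edit, cleaning proceeds:
  delta.gen: a read changed (east.txt 5->0) — executes, giving 0 — identical to its old value.
  filter.gen: dirty, but its reads are unchanged (delta.gen unchanged); cached 0 stands.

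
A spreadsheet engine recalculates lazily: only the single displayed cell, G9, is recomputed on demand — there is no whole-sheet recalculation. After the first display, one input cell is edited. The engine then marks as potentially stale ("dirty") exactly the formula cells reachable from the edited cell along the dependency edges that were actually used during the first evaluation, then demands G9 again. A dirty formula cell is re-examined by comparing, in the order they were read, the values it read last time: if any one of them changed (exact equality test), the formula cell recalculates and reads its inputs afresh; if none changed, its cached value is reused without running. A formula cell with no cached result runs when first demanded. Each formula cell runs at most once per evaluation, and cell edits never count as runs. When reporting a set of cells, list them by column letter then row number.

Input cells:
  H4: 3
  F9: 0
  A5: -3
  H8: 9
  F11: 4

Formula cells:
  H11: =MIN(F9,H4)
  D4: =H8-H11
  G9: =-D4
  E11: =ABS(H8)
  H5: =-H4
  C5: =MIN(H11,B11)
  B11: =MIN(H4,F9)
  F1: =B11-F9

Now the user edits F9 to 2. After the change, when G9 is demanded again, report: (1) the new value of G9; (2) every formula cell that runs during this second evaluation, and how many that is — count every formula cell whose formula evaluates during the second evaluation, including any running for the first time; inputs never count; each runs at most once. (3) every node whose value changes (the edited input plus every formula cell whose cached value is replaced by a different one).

First evaluation (everything demanded from the output):
  H11 = MIN(0, 3) = 0
  D4 = 9 - 0 = 9
  G9 = -(9) = -9

Propagation after the edit:
  H11: runs — F9 0->2; result 2.
  D4: runs — H11 0->2; result 7.
  G9: runs — D4 9->7; result -7.

New value of G9: -7.
Formula cells that run: D4, G9, H11 — 3 in total.
Values that change: D4, F9, G9, H11.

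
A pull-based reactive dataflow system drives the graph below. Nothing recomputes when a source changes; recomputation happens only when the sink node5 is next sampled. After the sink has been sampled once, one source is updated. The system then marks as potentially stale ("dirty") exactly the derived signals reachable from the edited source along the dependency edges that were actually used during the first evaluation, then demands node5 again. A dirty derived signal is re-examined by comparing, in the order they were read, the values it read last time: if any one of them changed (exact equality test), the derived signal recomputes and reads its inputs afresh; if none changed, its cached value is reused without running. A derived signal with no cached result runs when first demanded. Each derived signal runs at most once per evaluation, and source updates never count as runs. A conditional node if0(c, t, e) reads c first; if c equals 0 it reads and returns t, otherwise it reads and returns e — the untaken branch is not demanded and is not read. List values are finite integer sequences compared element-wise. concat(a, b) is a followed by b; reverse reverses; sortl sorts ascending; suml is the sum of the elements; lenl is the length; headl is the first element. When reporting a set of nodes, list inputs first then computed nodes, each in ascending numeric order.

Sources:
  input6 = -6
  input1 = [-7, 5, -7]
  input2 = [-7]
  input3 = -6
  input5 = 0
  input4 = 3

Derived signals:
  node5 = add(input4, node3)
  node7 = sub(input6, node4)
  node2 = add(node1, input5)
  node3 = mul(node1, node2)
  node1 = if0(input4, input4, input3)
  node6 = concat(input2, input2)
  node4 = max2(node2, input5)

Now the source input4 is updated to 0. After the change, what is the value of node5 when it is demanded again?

New value of node5: 0.

First evaluation (everything demanded from the output):
  node1 = if0(input4=3 -> else branch input3) = -6
  node2 = add(-6, 0) = -6
  node3 = mul(-6, -6) = 36
  node5 = add(3, 36) = 39

Propagation after the edit:
  node1: runs — input4 3->0; result 0.
  node2: runs — node1 -6->0; result 0.
  node3: runs — node1 -6->0; node2 -6->0; result 0.
  node5: runs — input4 3->0; node3 36->0; result 0.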